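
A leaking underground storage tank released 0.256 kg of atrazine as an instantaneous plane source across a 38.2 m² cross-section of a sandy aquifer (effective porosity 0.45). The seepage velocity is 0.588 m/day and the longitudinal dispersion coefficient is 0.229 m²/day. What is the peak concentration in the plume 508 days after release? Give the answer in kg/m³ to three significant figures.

The peak of an instantaneous 1D plume sits at x = vt; there the Gaussian factor is 1 and C_max = M/(n_e·A·√(4πDt)), where n_e·A is the pore area the mass is dissolved in.
√(4πDt) = √(4π × 0.229 × 508) = 38.23 m, so C_max = 0.256/(0.45 × 38.2 × 38.23) = 0.000390 kg/m³.

0.000390 kg/m³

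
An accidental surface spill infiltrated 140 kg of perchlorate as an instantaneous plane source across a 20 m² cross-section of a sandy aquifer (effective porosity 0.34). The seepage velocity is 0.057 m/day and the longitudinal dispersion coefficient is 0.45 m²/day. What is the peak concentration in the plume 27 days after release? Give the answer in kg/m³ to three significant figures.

1.67 kg/m³

The peak of an instantaneous 1D plume sits at x = vt; there the Gaussian factor is 1 and C_max = M/(n_e·A·√(4πDt)), where n_e·A is the pore area the mass is dissolved in.
√(4πDt) = √(4π × 0.45 × 27) = 12.36 m, so C_max = 140/(0.34 × 20 × 12.36) = 1.67 kg/m³.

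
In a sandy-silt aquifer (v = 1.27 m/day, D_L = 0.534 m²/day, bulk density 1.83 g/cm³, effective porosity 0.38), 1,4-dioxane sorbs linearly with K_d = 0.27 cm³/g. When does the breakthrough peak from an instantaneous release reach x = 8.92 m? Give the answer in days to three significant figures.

15.4 days

Retardation factor R = 1 + ρ_b·K_d/n = 1 + 1.83 × 0.27/0.38 = 2.300.
Sorption retards both mechanisms: v_R = v/R = 0.5522 m/day, D_R = D/R = 0.2322 m²/day.
Peak time from v_R²t² + 2D_R t − x² = 0: t = (√(D_R² + v_R²x²) − D_R)/v_R².
√(D_R² + v_R²x²) = √(0.2322² + 0.5522² × 8.92²) = 4.931; v_R² = 0.3049.
t = (4.931 − 0.2322)/0.3049 = 15.4 days.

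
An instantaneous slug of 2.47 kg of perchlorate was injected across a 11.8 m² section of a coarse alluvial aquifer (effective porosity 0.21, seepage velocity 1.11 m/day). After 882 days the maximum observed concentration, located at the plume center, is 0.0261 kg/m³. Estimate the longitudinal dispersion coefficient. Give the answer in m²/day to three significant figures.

At the plume center C_max = M/(n_e·A·√(4πDt)), so D = M²/(4πt·(n_e·A·C_max)²).
n_e·A·C_max = 0.21 × 11.8 × 0.0261 = 0.06468 kg/m.
D = 2.47²/(4π × 882 × 0.06468²) = 0.132 m²/day.

0.132 m²/day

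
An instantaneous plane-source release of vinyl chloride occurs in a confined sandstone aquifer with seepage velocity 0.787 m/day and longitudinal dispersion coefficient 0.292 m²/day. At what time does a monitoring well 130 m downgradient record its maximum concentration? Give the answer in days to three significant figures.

For the 1D instantaneous-source solution, setting ∂C/∂t = 0 at fixed x gives v²t² + 2Dt − x² = 0, so t = (√(D² + v²x²) − D)/v².
√(D² + v²x²) = √(0.292² + 0.787² × 130²) = 102.3; v² = 0.619369.
t = (102.3 − 0.292)/0.619369 = 165 days (vs. the pure-advection estimate x/v = 165 d).

165 days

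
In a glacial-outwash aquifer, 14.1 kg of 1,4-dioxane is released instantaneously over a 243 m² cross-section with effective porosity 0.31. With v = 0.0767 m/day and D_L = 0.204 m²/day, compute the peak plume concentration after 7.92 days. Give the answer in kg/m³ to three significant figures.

0.0415 kg/m³

The peak of an instantaneous 1D plume sits at x = vt; there the Gaussian factor is 1 and C_max = M/(n_e·A·√(4πDt)), where n_e·A is the pore area the mass is dissolved in.
√(4πDt) = √(4π × 0.204 × 7.92) = 4.506 m, so C_max = 14.1/(0.31 × 243 × 4.506) = 0.0415 kg/m³.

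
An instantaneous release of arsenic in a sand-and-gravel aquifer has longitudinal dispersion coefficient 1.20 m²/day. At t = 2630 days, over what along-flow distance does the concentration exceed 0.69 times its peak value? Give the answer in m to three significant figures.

137 m

The plume is Gaussian with σ = √(2Dt) = √(2 × 1.20 × 2630) = 79.45 m.
C/C_peak = exp(−Δx²/(2σ²)) = 0.69 ⇒ Δx = σ·√(−2 ln 0.69) = 79.45 × 0.8615 = 68.45 m.
Width = 2Δx = 137 m.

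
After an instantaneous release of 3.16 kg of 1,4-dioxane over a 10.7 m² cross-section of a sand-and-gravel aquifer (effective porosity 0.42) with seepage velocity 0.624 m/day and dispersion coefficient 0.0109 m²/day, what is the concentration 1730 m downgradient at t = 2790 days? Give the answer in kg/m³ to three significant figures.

For an instantaneous plane source, C(x,t) = M/(n_e·A·√(4πDt)) · exp(−(x−vt)²/(4Dt)), with n_e·A the pore (flow) area.
Plume center vt = 0.624 × 2790 = 1740.96 m, so the well at 1730 m is 10.96 m upgradient of the peak.
√(4πDt) = 19.55 m, giving peak height M/(n_e·A·√(4πDt)) = 3.16/(0.42 × 10.7 × 19.55) = 0.03597 kg/m³.
(x−vt)²/(4Dt) = (-10.96)²/(4 × 0.0109 × 2790) = 0.9875; exp(−0.9875) = 0.3725.
C = 0.03597 × 0.3725 = 0.0134 kg/m³.

0.0134 kg/m³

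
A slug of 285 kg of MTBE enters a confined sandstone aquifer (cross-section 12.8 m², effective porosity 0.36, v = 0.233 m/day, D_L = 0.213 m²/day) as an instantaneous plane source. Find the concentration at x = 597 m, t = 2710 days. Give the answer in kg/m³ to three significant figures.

For an instantaneous plane source, C(x,t) = M/(n_e·A·√(4πDt)) · exp(−(x−vt)²/(4Dt)), with n_e·A the pore (flow) area.
Plume center vt = 0.233 × 2710 = 631.43 m, so the well at 597 m is 34.43 m upgradient of the peak.
√(4πDt) = 85.17 m, giving peak height M/(n_e·A·√(4πDt)) = 285/(0.36 × 12.8 × 85.17) = 0.7262 kg/m³.
(x−vt)²/(4Dt) = (-34.43)²/(4 × 0.213 × 2710) = 0.5134; exp(−0.5134) = 0.5985.
C = 0.7262 × 0.5985 = 0.435 kg/m³.

0.435 kg/m³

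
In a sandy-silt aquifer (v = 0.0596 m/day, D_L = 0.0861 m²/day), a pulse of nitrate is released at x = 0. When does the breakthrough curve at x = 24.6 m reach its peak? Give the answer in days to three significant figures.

389 days

For the 1D instantaneous-source solution, setting ∂C/∂t = 0 at fixed x gives v²t² + 2Dt − x² = 0, so t = (√(D² + v²x²) − D)/v².
√(D² + v²x²) = √(0.0861² + 0.0596² × 24.6²) = 1.469; v² = 0.00355216.
t = (1.469 − 0.0861)/0.00355216 = 389 days (vs. the pure-advection estimate x/v = 413 d).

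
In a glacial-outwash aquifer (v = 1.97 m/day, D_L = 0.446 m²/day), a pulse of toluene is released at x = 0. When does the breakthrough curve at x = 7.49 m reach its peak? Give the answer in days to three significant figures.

For the 1D instantaneous-source solution, setting ∂C/∂t = 0 at fixed x gives v²t² + 2Dt − x² = 0, so t = (√(D² + v²x²) − D)/v².
√(D² + v²x²) = √(0.446² + 1.97² × 7.49²) = 14.76; v² = 3.8809.
t = (14.76 − 0.446)/3.8809 = 3.69 days (vs. the pure-advection estimate x/v = 3.80 d).

3.69 days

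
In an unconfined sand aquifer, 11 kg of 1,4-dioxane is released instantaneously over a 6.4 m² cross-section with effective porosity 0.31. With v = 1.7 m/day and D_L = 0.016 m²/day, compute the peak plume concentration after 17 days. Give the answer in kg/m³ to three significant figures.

3.00 kg/m³

The peak of an instantaneous 1D plume sits at x = vt; there the Gaussian factor is 1 and C_max = M/(n_e·A·√(4πDt)), where n_e·A is the pore area the mass is dissolved in.
√(4πDt) = √(4π × 0.016 × 17) = 1.849 m, so C_max = 11/(0.31 × 6.4 × 1.849) = 3.00 kg/m³.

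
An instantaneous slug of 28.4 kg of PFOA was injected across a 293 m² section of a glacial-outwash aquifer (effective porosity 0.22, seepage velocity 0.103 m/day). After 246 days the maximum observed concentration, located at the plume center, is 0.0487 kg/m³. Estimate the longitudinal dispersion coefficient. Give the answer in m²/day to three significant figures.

At the plume center C_max = M/(n_e·A·√(4πDt)), so D = M²/(4πt·(n_e·A·C_max)²).
n_e·A·C_max = 0.22 × 293 × 0.0487 = 3.139 kg/m.
D = 28.4²/(4π × 246 × 3.139²) = 0.0265 m²/day.

0.0265 m²/day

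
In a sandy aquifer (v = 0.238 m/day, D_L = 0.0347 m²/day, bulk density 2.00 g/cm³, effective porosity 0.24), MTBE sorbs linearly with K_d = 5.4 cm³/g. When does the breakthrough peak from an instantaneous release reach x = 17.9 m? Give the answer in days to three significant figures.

Retardation factor R = 1 + ρ_b·K_d/n = 1 + 2.00 × 5.4/0.24 = 46.00.
Sorption retards both mechanisms: v_R = v/R = 0.005174 m/day, D_R = D/R = 0.0007543 m²/day.
Peak time from v_R²t² + 2D_R t − x² = 0: t = (√(D_R² + v_R²x²) − D_R)/v_R².
√(D_R² + v_R²x²) = √(0.0007543² + 0.005174² × 17.9²) = 0.09262; v_R² = 2.677e-05.
t = (0.09262 − 0.0007543)/2.677e-05 = 3430 days.

3430 days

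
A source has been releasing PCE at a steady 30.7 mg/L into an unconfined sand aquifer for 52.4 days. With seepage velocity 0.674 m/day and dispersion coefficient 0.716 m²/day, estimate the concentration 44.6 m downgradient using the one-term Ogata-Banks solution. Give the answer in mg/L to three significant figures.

For a continuous step input, C/C₀ ≈ ½·erfc((x−vt)/(2√(Dt))).
vt = 0.674 × 52.4 = 35.3176 m and 2√(Dt) = 2√(0.716 × 52.4) = 12.25 m.
Argument (x−vt)/(2√(Dt)) = (44.6 − 35.3176)/12.25 = 0.7577; ½·erfc(0.7577) = 0.1420.
C = 30.7 × 0.1420 = 4.36 mg/L.

4.36 mg/L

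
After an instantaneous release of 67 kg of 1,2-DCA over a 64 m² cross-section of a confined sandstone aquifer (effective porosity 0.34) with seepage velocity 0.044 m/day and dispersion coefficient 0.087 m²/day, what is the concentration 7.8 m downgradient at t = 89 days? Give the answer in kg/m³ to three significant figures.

For an instantaneous plane source, C(x,t) = M/(n_e·A·√(4πDt)) · exp(−(x−vt)²/(4Dt)), with n_e·A the pore (flow) area.
Plume center vt = 0.044 × 89 = 3.916 m, so the well at 7.8 m is 3.884 m downgradient of the peak.
√(4πDt) = 9.864 m, giving peak height M/(n_e·A·√(4πDt)) = 67/(0.34 × 64 × 9.864) = 0.3121 kg/m³.
(x−vt)²/(4Dt) = (3.884)²/(4 × 0.087 × 89) = 0.4871; exp(−0.4871) = 0.6144.
C = 0.3121 × 0.6144 = 0.192 kg/m³.

0.192 kg/m³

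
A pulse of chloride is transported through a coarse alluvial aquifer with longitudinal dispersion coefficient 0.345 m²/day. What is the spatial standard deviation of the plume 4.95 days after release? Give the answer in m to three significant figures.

1.85 m

Dispersive spreading gives a Gaussian with σ² = 2Dt; advection only shifts the center.
σ = √(2 × 0.345 × 4.95) = 1.85 m.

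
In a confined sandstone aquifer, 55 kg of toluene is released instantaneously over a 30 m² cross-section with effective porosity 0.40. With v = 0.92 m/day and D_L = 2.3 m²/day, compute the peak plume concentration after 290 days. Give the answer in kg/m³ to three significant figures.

0.0501 kg/m³

The peak of an instantaneous 1D plume sits at x = vt; there the Gaussian factor is 1 and C_max = M/(n_e·A·√(4πDt)), where n_e·A is the pore area the mass is dissolved in.
√(4πDt) = √(4π × 2.3 × 290) = 91.55 m, so C_max = 55/(0.40 × 30 × 91.55) = 0.0501 kg/m³.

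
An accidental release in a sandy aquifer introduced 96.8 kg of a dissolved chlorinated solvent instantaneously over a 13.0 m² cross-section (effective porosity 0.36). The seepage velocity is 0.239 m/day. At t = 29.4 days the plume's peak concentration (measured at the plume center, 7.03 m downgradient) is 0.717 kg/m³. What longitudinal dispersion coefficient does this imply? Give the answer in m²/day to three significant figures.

2.25 m²/day

At the plume center C_max = M/(n_e·A·√(4πDt)), so D = M²/(4πt·(n_e·A·C_max)²).
n_e·A·C_max = 0.36 × 13.0 × 0.717 = 3.356 kg/m.
D = 96.8²/(4π × 29.4 × 3.356²) = 2.25 m²/day.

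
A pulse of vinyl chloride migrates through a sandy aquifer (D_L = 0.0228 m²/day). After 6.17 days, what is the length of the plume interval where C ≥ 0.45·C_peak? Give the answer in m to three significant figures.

The plume is Gaussian with σ = √(2Dt) = √(2 × 0.0228 × 6.17) = 0.5304 m.
C/C_peak = exp(−Δx²/(2σ²)) = 0.45 ⇒ Δx = σ·√(−2 ln 0.45) = 0.5304 × 1.264 = 0.6704 m.
Width = 2Δx = 1.34 m.

1.34 m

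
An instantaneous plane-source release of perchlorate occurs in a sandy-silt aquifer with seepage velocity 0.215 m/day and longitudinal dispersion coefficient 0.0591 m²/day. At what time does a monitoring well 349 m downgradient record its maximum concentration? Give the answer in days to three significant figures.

1620 days

For the 1D instantaneous-source solution, setting ∂C/∂t = 0 at fixed x gives v²t² + 2Dt − x² = 0, so t = (√(D² + v²x²) − D)/v².
√(D² + v²x²) = √(0.0591² + 0.215² × 349²) = 75.04; v² = 0.046225.
t = (75.04 − 0.0591)/0.046225 = 1620 days (vs. the pure-advection estimate x/v = 1620 d).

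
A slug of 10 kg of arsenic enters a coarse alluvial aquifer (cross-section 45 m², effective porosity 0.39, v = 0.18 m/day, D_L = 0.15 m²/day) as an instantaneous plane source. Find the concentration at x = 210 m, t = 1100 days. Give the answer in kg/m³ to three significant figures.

0.0101 kg/m³

For an instantaneous plane source, C(x,t) = M/(n_e·A·√(4πDt)) · exp(−(x−vt)²/(4Dt)), with n_e·A the pore (flow) area.
Plume center vt = 0.18 × 1100 = 198 m, so the well at 210 m is 12 m downgradient of the peak.
√(4πDt) = 45.54 m, giving peak height M/(n_e·A·√(4πDt)) = 10/(0.39 × 45 × 45.54) = 0.01251 kg/m³.
(x−vt)²/(4Dt) = (12)²/(4 × 0.15 × 1100) = 0.2182; exp(−0.2182) = 0.8040.
C = 0.01251 × 0.8040 = 0.0101 kg/m³.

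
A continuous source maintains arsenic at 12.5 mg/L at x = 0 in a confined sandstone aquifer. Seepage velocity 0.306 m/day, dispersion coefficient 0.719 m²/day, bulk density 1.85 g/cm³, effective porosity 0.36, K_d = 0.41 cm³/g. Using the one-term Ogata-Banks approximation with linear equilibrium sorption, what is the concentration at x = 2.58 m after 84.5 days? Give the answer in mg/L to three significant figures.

10.3 mg/L

Retardation factor R = 1 + ρ_b·K_d/n = 1 + 1.85 × 0.41/0.36 = 3.107.
Sorption retards both mechanisms: v_R = v/R = 0.09849 m/day, D_R = D/R = 0.2314 m²/day.
v_R·t = 0.09849 × 84.5 = 8.322405 m; 2√(D_R t) = 8.844 m; argument = (2.58 − 8.322405)/8.844 = -0.6493.
C = C₀ × ½·erfc(-0.6493) = 12.5 × 0.8208 = 10.3 mg/L.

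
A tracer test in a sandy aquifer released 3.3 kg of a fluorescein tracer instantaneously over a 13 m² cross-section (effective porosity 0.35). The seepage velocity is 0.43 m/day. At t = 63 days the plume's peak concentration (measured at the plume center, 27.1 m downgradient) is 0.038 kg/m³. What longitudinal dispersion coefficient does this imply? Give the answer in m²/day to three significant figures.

At the plume center C_max = M/(n_e·A·√(4πDt)), so D = M²/(4πt·(n_e·A·C_max)²).
n_e·A·C_max = 0.35 × 13 × 0.038 = 0.1729 kg/m.
D = 3.3²/(4π × 63 × 0.1729²) = 0.460 m²/day.

0.460 m²/day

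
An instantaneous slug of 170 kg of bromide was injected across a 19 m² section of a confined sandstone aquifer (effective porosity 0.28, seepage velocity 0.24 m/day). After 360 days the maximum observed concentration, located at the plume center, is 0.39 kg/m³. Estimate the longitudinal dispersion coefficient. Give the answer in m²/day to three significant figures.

At the plume center C_max = M/(n_e·A·√(4πDt)), so D = M²/(4πt·(n_e·A·C_max)²).
n_e·A·C_max = 0.28 × 19 × 0.39 = 2.075 kg/m.
D = 170²/(4π × 360 × 2.075²) = 1.48 m²/day.

1.48 m²/day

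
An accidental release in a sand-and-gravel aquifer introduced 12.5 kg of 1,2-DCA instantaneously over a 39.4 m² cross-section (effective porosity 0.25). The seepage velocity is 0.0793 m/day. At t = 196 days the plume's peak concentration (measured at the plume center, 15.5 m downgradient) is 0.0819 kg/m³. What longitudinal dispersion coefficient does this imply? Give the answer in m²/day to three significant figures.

At the plume center C_max = M/(n_e·A·√(4πDt)), so D = M²/(4πt·(n_e·A·C_max)²).
n_e·A·C_max = 0.25 × 39.4 × 0.0819 = 0.8067 kg/m.
D = 12.5²/(4π × 196 × 0.8067²) = 0.0975 m²/day.

0.0975 m²/day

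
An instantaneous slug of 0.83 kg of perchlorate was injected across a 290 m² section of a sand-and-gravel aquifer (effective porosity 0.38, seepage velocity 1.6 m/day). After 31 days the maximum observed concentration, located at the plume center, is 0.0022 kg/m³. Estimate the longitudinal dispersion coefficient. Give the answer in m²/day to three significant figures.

0.0301 m²/day

At the plume center C_max = M/(n_e·A·√(4πDt)), so D = M²/(4πt·(n_e·A·C_max)²).
n_e·A·C_max = 0.38 × 290 × 0.0022 = 0.2424 kg/m.
D = 0.83²/(4π × 31 × 0.2424²) = 0.0301 m²/day.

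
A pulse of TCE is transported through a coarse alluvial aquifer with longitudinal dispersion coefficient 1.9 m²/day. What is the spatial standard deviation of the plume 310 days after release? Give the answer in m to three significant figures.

34.3 m

Dispersive spreading gives a Gaussian with σ² = 2Dt; advection only shifts the center.
σ = √(2 × 1.9 × 310) = 34.3 m.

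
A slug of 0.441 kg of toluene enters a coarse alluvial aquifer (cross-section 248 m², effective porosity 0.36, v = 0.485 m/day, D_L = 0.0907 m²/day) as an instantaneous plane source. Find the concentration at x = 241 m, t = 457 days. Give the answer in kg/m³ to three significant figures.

2.26e-05 kg/m³

For an instantaneous plane source, C(x,t) = M/(n_e·A·√(4πDt)) · exp(−(x−vt)²/(4Dt)), with n_e·A the pore (flow) area.
Plume center vt = 0.485 × 457 = 221.645 m, so the well at 241 m is 19.355 m downgradient of the peak.
√(4πDt) = 22.82 m, giving peak height M/(n_e·A·√(4πDt)) = 0.441/(0.36 × 248 × 22.82) = 0.0002165 kg/m³.
(x−vt)²/(4Dt) = (19.355)²/(4 × 0.0907 × 457) = 2.259; exp(−2.259) = 0.1045.
C = 0.0002165 × 0.1045 = 2.26e-05 kg/m³.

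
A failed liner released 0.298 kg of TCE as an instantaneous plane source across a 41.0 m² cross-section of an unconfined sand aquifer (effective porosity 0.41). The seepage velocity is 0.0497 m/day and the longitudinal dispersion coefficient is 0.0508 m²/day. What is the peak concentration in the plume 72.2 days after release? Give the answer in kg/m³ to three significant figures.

The peak of an instantaneous 1D plume sits at x = vt; there the Gaussian factor is 1 and C_max = M/(n_e·A·√(4πDt)), where n_e·A is the pore area the mass is dissolved in.
√(4πDt) = √(4π × 0.0508 × 72.2) = 6.789 m, so C_max = 0.298/(0.41 × 41.0 × 6.789) = 0.00261 kg/m³.

0.00261 kg/m³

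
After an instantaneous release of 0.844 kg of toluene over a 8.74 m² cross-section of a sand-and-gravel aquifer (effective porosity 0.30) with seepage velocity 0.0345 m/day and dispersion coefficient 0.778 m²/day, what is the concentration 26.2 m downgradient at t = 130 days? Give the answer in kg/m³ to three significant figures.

For an instantaneous plane source, C(x,t) = M/(n_e·A·√(4πDt)) · exp(−(x−vt)²/(4Dt)), with n_e·A the pore (flow) area.
Plume center vt = 0.0345 × 130 = 4.485 m, so the well at 26.2 m is 21.715 m downgradient of the peak.
√(4πDt) = 35.65 m, giving peak height M/(n_e·A·√(4πDt)) = 0.844/(0.30 × 8.74 × 35.65) = 0.009029 kg/m³.
(x−vt)²/(4Dt) = (21.715)²/(4 × 0.778 × 130) = 1.166; exp(−1.166) = 0.3116.
C = 0.009029 × 0.3116 = 0.00281 kg/m³.

0.00281 kg/m³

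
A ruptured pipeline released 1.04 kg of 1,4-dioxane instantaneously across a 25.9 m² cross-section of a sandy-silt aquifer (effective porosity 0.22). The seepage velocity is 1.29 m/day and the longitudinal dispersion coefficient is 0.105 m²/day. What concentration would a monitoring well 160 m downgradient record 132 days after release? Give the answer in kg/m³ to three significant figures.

For an instantaneous plane source, C(x,t) = M/(n_e·A·√(4πDt)) · exp(−(x−vt)²/(4Dt)), with n_e·A the pore (flow) area.
Plume center vt = 1.29 × 132 = 170.28 m, so the well at 160 m is 10.28 m upgradient of the peak.
√(4πDt) = 13.20 m, giving peak height M/(n_e·A·√(4πDt)) = 1.04/(0.22 × 25.9 × 13.20) = 0.01383 kg/m³.
(x−vt)²/(4Dt) = (-10.28)²/(4 × 0.105 × 132) = 1.906; exp(−1.906) = 0.1487.
C = 0.01383 × 0.1487 = 0.00206 kg/m³.

0.00206 kg/m³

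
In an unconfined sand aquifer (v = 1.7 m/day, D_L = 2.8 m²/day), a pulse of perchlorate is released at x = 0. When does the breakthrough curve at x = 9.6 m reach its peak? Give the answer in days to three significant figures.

4.76 days

For the 1D instantaneous-source solution, setting ∂C/∂t = 0 at fixed x gives v²t² + 2Dt − x² = 0, so t = (√(D² + v²x²) − D)/v².
√(D² + v²x²) = √(2.8² + 1.7² × 9.6²) = 16.56; v² = 2.89.
t = (16.56 − 2.8)/2.89 = 4.76 days (vs. the pure-advection estimate x/v = 5.65 d).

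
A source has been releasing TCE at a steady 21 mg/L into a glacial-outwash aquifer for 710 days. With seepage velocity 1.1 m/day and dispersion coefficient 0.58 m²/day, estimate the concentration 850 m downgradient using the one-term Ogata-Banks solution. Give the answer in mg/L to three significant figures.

For a continuous step input, C/C₀ ≈ ½·erfc((x−vt)/(2√(Dt))).
vt = 1.1 × 710 = 781 m and 2√(Dt) = 2√(0.58 × 710) = 40.59 m.
Argument (x−vt)/(2√(Dt)) = (850 − 781)/40.59 = 1.700; ½·erfc(1.700) = 0.008105.
C = 21 × 0.008105 = 0.170 mg/L.

0.170 mg/L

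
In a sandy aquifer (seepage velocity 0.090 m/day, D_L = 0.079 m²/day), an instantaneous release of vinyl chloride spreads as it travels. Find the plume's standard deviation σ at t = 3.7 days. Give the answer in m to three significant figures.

0.765 m

Dispersive spreading gives a Gaussian with σ² = 2Dt; advection only shifts the center.
σ = √(2 × 0.079 × 3.7) = 0.765 m.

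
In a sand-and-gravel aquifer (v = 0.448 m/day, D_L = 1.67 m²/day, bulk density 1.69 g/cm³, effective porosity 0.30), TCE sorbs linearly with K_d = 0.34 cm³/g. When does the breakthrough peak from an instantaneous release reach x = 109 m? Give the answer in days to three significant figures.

685 days

Retardation factor R = 1 + ρ_b·K_d/n = 1 + 1.69 × 0.34/0.30 = 2.915.
Sorption retards both mechanisms: v_R = v/R = 0.1537 m/day, D_R = D/R = 0.5729 m²/day.
Peak time from v_R²t² + 2D_R t − x² = 0: t = (√(D_R² + v_R²x²) − D_R)/v_R².
√(D_R² + v_R²x²) = √(0.5729² + 0.1537² × 109²) = 16.76; v_R² = 0.02362.
t = (16.76 − 0.5729)/0.02362 = 685 days.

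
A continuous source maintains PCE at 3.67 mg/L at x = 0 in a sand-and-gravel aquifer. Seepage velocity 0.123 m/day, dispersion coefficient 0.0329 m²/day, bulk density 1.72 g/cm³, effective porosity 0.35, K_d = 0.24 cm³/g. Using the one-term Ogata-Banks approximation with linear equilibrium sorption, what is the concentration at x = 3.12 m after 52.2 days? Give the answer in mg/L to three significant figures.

Retardation factor R = 1 + ρ_b·K_d/n = 1 + 1.72 × 0.24/0.35 = 2.179.
Sorption retards both mechanisms: v_R = v/R = 0.05645 m/day, D_R = D/R = 0.01510 m²/day.
v_R·t = 0.05645 × 52.2 = 2.94669 m; 2√(D_R t) = 1.776 m; argument = (3.12 − 2.94669)/1.776 = 0.09758.
C = C₀ × ½·erfc(0.09758) = 3.67 × 0.4451 = 1.63 mg/L.

1.63 mg/L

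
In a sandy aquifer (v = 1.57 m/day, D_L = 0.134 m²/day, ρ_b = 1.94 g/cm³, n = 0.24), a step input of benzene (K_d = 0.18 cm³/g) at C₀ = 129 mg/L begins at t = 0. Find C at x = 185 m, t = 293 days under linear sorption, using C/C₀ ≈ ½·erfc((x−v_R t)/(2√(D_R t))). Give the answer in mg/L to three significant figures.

Retardation factor R = 1 + ρ_b·K_d/n = 1 + 1.94 × 0.18/0.24 = 2.455.
Sorption retards both mechanisms: v_R = v/R = 0.6395 m/day, D_R = D/R = 0.05458 m²/day.
v_R·t = 0.6395 × 293 = 187.3735 m; 2√(D_R t) = 7.998 m; argument = (185 − 187.3735)/7.998 = -0.2968.
C = C₀ × ½·erfc(-0.2968) = 129 × 0.6627 = 85.5 mg/L.

85.5 mg/L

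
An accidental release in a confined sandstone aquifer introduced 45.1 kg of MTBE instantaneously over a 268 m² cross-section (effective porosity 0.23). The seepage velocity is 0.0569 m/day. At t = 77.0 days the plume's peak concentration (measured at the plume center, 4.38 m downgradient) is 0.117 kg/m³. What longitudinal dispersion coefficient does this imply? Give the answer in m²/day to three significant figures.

0.0404 m²/day

At the plume center C_max = M/(n_e·A·√(4πDt)), so D = M²/(4πt·(n_e·A·C_max)²).
n_e·A·C_max = 0.23 × 268 × 0.117 = 7.212 kg/m.
D = 45.1²/(4π × 77.0 × 7.212²) = 0.0404 m²/day.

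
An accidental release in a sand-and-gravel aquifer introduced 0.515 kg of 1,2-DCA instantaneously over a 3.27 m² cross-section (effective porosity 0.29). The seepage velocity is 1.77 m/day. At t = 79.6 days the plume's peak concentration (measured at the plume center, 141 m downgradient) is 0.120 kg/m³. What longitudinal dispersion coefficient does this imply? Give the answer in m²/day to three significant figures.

At the plume center C_max = M/(n_e·A·√(4πDt)), so D = M²/(4πt·(n_e·A·C_max)²).
n_e·A·C_max = 0.29 × 3.27 × 0.120 = 0.1138 kg/m.
D = 0.515²/(4π × 79.6 × 0.1138²) = 0.0205 m²/day.

0.0205 m²/day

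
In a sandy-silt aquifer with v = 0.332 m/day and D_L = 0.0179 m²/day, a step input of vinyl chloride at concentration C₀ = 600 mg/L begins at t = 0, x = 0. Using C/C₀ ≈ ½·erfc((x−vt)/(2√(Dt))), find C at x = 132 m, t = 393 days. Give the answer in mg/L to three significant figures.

205 mg/L

For a continuous step input, C/C₀ ≈ ½·erfc((x−vt)/(2√(Dt))).
vt = 0.332 × 393 = 130.476 m and 2√(Dt) = 2√(0.0179 × 393) = 5.305 m.
Argument (x−vt)/(2√(Dt)) = (132 − 130.476)/5.305 = 0.2873; ½·erfc(0.2873) = 0.3423.
C = 600 × 0.3423 = 205 mg/L.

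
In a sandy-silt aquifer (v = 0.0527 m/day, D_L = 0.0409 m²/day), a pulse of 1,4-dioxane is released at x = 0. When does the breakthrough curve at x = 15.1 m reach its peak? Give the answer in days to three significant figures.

For the 1D instantaneous-source solution, setting ∂C/∂t = 0 at fixed x gives v²t² + 2Dt − x² = 0, so t = (√(D² + v²x²) − D)/v².
√(D² + v²x²) = √(0.0409² + 0.0527² × 15.1²) = 0.7968; v² = 0.00277729.
t = (0.7968 − 0.0409)/0.00277729 = 272 days (vs. the pure-advection estimate x/v = 287 d).

272 days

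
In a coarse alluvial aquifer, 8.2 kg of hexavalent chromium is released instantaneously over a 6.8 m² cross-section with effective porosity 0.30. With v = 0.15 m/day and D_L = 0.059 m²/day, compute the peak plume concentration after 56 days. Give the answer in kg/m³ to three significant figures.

The peak of an instantaneous 1D plume sits at x = vt; there the Gaussian factor is 1 and C_max = M/(n_e·A·√(4πDt)), where n_e·A is the pore area the mass is dissolved in.
√(4πDt) = √(4π × 0.059 × 56) = 6.444 m, so C_max = 8.2/(0.30 × 6.8 × 6.444) = 0.624 kg/m³.

0.624 kg/m³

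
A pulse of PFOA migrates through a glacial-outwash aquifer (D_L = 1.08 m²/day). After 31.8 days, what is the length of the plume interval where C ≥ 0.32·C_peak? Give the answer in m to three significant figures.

The plume is Gaussian with σ = √(2Dt) = √(2 × 1.08 × 31.8) = 8.288 m.
C/C_peak = exp(−Δx²/(2σ²)) = 0.32 ⇒ Δx = σ·√(−2 ln 0.32) = 8.288 × 1.510 = 12.51 m.
Width = 2Δx = 25.0 m.

25.0 m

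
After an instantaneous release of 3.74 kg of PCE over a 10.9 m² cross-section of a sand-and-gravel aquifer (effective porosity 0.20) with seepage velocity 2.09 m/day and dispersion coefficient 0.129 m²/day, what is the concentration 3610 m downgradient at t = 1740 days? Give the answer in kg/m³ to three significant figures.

0.0147 kg/m³

For an instantaneous plane source, C(x,t) = M/(n_e·A·√(4πDt)) · exp(−(x−vt)²/(4Dt)), with n_e·A the pore (flow) area.
Plume center vt = 2.09 × 1740 = 3636.6 m, so the well at 3610 m is 26.6 m upgradient of the peak.
√(4πDt) = 53.11 m, giving peak height M/(n_e·A·√(4πDt)) = 3.74/(0.20 × 10.9 × 53.11) = 0.03230 kg/m³.
(x−vt)²/(4Dt) = (-26.6)²/(4 × 0.129 × 1740) = 0.7881; exp(−0.7881) = 0.4547.
C = 0.03230 × 0.4547 = 0.0147 kg/m³.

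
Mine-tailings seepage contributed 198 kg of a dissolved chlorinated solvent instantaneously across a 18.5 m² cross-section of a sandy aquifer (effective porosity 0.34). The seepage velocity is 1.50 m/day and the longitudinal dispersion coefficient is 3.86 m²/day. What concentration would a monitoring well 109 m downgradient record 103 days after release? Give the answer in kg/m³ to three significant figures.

For an instantaneous plane source, C(x,t) = M/(n_e·A·√(4πDt)) · exp(−(x−vt)²/(4Dt)), with n_e·A the pore (flow) area.
Plume center vt = 1.50 × 103 = 154.5 m, so the well at 109 m is 45.5 m upgradient of the peak.
√(4πDt) = 70.68 m, giving peak height M/(n_e·A·√(4πDt)) = 198/(0.34 × 18.5 × 70.68) = 0.4454 kg/m³.
(x−vt)²/(4Dt) = (-45.5)²/(4 × 3.86 × 103) = 1.302; exp(−1.302) = 0.2720.
C = 0.4454 × 0.2720 = 0.121 kg/m³.

0.121 kg/m³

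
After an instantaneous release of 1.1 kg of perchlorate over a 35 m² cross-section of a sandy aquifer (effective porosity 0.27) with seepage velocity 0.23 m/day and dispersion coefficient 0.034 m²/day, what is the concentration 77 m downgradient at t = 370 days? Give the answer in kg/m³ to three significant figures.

For an instantaneous plane source, C(x,t) = M/(n_e·A·√(4πDt)) · exp(−(x−vt)²/(4Dt)), with n_e·A the pore (flow) area.
Plume center vt = 0.23 × 370 = 85.1 m, so the well at 77 m is 8.1 m upgradient of the peak.
√(4πDt) = 12.57 m, giving peak height M/(n_e·A·√(4πDt)) = 1.1/(0.27 × 35 × 12.57) = 0.009260 kg/m³.
(x−vt)²/(4Dt) = (-8.1)²/(4 × 0.034 × 370) = 1.304; exp(−1.304) = 0.2714.
C = 0.009260 × 0.2714 = 0.00251 kg/m³.

0.00251 kg/m³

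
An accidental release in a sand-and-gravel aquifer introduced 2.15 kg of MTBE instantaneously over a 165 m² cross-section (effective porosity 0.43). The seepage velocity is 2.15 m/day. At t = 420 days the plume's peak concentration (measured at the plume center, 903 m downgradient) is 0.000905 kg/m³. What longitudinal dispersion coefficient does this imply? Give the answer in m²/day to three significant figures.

0.212 m²/day

At the plume center C_max = M/(n_e·A·√(4πDt)), so D = M²/(4πt·(n_e·A·C_max)²).
n_e·A·C_max = 0.43 × 165 × 0.000905 = 0.06421 kg/m.
D = 2.15²/(4π × 420 × 0.06421²) = 0.212 m²/day.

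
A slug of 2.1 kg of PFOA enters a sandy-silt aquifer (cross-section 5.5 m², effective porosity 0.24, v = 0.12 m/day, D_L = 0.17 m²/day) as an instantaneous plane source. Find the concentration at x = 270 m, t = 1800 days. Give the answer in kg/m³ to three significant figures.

For an instantaneous plane source, C(x,t) = M/(n_e·A·√(4πDt)) · exp(−(x−vt)²/(4Dt)), with n_e·A the pore (flow) area.
Plume center vt = 0.12 × 1800 = 216 m, so the well at 270 m is 54 m downgradient of the peak.
√(4πDt) = 62.01 m, giving peak height M/(n_e·A·√(4πDt)) = 2.1/(0.24 × 5.5 × 62.01) = 0.02566 kg/m³.
(x−vt)²/(4Dt) = (54)²/(4 × 0.17 × 1800) = 2.382; exp(−2.382) = 0.09237.
C = 0.02566 × 0.09237 = 0.00237 kg/m³.

0.00237 kg/m³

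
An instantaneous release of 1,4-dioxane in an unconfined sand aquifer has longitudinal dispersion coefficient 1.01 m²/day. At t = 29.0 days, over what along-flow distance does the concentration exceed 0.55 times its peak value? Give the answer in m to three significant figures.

The plume is Gaussian with σ = √(2Dt) = √(2 × 1.01 × 29.0) = 7.654 m.
C/C_peak = exp(−Δx²/(2σ²)) = 0.55 ⇒ Δx = σ·√(−2 ln 0.55) = 7.654 × 1.093 = 8.366 m.
Width = 2Δx = 16.7 m.

16.7 m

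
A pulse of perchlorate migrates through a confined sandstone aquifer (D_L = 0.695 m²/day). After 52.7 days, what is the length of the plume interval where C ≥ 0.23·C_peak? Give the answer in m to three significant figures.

29.3 m

The plume is Gaussian with σ = √(2Dt) = √(2 × 0.695 × 52.7) = 8.559 m.
C/C_peak = exp(−Δx²/(2σ²)) = 0.23 ⇒ Δx = σ·√(−2 ln 0.23) = 8.559 × 1.714 = 14.67 m.
Width = 2Δx = 29.3 m.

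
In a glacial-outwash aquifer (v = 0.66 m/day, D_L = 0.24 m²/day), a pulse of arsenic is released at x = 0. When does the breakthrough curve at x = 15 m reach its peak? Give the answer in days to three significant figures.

For the 1D instantaneous-source solution, setting ∂C/∂t = 0 at fixed x gives v²t² + 2Dt − x² = 0, so t = (√(D² + v²x²) − D)/v².
√(D² + v²x²) = √(0.24² + 0.66² × 15²) = 9.903; v² = 0.4356.
t = (9.903 − 0.24)/0.4356 = 22.2 days (vs. the pure-advection estimate x/v = 22.7 d).

22.2 days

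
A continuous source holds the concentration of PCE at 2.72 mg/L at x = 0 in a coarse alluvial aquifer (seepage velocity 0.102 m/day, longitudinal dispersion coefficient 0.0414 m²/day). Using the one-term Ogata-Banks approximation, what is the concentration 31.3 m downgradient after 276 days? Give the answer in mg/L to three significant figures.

For a continuous step input, C/C₀ ≈ ½·erfc((x−vt)/(2√(Dt))).
vt = 0.102 × 276 = 28.152 m and 2√(Dt) = 2√(0.0414 × 276) = 6.761 m.
Argument (x−vt)/(2√(Dt)) = (31.3 − 28.152)/6.761 = 0.4656; ½·erfc(0.4656) = 0.2551.
C = 2.72 × 0.2551 = 0.694 mg/L.

0.694 mg/L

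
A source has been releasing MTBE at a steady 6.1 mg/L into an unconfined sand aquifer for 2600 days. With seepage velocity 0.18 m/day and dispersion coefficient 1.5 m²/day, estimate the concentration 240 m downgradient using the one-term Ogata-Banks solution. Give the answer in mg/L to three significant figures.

For a continuous step input, C/C₀ ≈ ½·erfc((x−vt)/(2√(Dt))).
vt = 0.18 × 2600 = 468 m and 2√(Dt) = 2√(1.5 × 2600) = 124.9 m.
Argument (x−vt)/(2√(Dt)) = (240 − 468)/124.9 = -1.825; ½·erfc(-1.825) = 0.9951.
C = 6.1 × 0.9951 = 6.07 mg/L.

6.07 mg/L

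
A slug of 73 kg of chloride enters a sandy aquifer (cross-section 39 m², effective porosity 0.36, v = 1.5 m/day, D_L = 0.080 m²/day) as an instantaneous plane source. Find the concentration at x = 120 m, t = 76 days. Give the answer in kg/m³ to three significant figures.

0.135 kg/m³

For an instantaneous plane source, C(x,t) = M/(n_e·A·√(4πDt)) · exp(−(x−vt)²/(4Dt)), with n_e·A the pore (flow) area.
Plume center vt = 1.5 × 76 = 114 m, so the well at 120 m is 6 m downgradient of the peak.
√(4πDt) = 8.741 m, giving peak height M/(n_e·A·√(4πDt)) = 73/(0.36 × 39 × 8.741) = 0.5948 kg/m³.
(x−vt)²/(4Dt) = (6)²/(4 × 0.080 × 76) = 1.480; exp(−1.480) = 0.2276.
C = 0.5948 × 0.2276 = 0.135 kg/m³.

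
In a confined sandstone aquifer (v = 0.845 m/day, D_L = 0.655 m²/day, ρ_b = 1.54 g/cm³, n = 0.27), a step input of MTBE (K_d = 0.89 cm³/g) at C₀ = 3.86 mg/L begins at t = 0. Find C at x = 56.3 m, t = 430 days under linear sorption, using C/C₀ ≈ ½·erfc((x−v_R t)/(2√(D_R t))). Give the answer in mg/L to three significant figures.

Retardation factor R = 1 + ρ_b·K_d/n = 1 + 1.54 × 0.89/0.27 = 6.076.
Sorption retards both mechanisms: v_R = v/R = 0.1391 m/day, D_R = D/R = 0.1078 m²/day.
v_R·t = 0.1391 × 430 = 59.813 m; 2√(D_R t) = 13.62 m; argument = (56.3 − 59.813)/13.62 = -0.2579.
C = C₀ × ½·erfc(-0.2579) = 3.86 × 0.6423 = 2.48 mg/L.

2.48 mg/L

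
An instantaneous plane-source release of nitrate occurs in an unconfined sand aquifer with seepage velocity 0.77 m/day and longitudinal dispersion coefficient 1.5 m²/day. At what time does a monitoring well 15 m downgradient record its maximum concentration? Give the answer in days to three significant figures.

17.1 days

For the 1D instantaneous-source solution, setting ∂C/∂t = 0 at fixed x gives v²t² + 2Dt − x² = 0, so t = (√(D² + v²x²) − D)/v².
√(D² + v²x²) = √(1.5² + 0.77² × 15²) = 11.65; v² = 0.5929.
t = (11.65 − 1.5)/0.5929 = 17.1 days (vs. the pure-advection estimate x/v = 19.5 d).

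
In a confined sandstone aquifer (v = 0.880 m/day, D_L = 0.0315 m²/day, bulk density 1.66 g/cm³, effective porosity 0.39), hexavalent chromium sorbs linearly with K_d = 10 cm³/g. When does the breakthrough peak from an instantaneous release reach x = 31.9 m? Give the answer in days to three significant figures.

Retardation factor R = 1 + ρ_b·K_d/n = 1 + 1.66 × 10/0.39 = 43.56.
Sorption retards both mechanisms: v_R = v/R = 0.02020 m/day, D_R = D/R = 0.0007231 m²/day.
Peak time from v_R²t² + 2D_R t − x² = 0: t = (√(D_R² + v_R²x²) − D_R)/v_R².
√(D_R² + v_R²x²) = √(0.0007231² + 0.02020² × 31.9²) = 0.6444; v_R² = 0.0004080.
t = (0.6444 − 0.0007231)/0.0004080 = 1580 days.

1580 days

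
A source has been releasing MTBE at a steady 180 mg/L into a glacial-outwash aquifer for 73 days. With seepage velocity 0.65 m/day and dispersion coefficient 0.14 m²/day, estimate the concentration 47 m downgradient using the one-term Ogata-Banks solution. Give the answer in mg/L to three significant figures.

97.1 mg/L

For a continuous step input, C/C₀ ≈ ½·erfc((x−vt)/(2√(Dt))).
vt = 0.65 × 73 = 47.45 m and 2√(Dt) = 2√(0.14 × 73) = 6.394 m.
Argument (x−vt)/(2√(Dt)) = (47 − 47.45)/6.394 = -0.07038; ½·erfc(-0.07038) = 0.5396.
C = 180 × 0.5396 = 97.1 mg/L.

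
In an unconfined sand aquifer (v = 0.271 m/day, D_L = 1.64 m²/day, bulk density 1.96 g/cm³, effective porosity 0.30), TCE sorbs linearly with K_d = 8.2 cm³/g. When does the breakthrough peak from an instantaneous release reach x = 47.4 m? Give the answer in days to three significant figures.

8400 days

Retardation factor R = 1 + ρ_b·K_d/n = 1 + 1.96 × 8.2/0.30 = 54.57.
Sorption retards both mechanisms: v_R = v/R = 0.004966 m/day, D_R = D/R = 0.03005 m²/day.
Peak time from v_R²t² + 2D_R t − x² = 0: t = (√(D_R² + v_R²x²) − D_R)/v_R².
√(D_R² + v_R²x²) = √(0.03005² + 0.004966² × 47.4²) = 0.2373; v_R² = 2.466e-05.
t = (0.2373 − 0.03005)/2.466e-05 = 8400 days.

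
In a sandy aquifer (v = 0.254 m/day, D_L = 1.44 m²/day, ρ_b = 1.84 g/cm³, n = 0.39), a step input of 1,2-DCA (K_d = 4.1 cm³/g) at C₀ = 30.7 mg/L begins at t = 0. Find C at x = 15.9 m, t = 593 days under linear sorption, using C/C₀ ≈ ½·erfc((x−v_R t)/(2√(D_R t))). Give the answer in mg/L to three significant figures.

5.43 mg/L

Retardation factor R = 1 + ρ_b·K_d/n = 1 + 1.84 × 4.1/0.39 = 20.34.
Sorption retards both mechanisms: v_R = v/R = 0.01249 m/day, D_R = D/R = 0.07080 m²/day.
v_R·t = 0.01249 × 593 = 7.40657 m; 2√(D_R t) = 12.96 m; argument = (15.9 − 7.40657)/12.96 = 0.6554.
C = C₀ × ½·erfc(0.6554) = 30.7 × 0.1770 = 5.43 mg/L.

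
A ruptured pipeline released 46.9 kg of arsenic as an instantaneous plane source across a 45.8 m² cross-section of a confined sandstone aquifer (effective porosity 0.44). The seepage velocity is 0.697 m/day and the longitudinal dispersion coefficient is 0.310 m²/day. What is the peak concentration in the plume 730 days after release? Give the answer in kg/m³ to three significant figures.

0.0436 kg/m³

The peak of an instantaneous 1D plume sits at x = vt; there the Gaussian factor is 1 and C_max = M/(n_e·A·√(4πDt)), where n_e·A is the pore area the mass is dissolved in.
√(4πDt) = √(4π × 0.310 × 730) = 53.33 m, so C_max = 46.9/(0.44 × 45.8 × 53.33) = 0.0436 kg/m³.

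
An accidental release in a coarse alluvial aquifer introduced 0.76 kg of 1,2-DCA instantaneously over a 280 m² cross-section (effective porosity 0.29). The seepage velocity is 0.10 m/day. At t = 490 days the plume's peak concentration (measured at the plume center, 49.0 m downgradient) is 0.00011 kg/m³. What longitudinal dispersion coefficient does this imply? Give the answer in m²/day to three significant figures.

1.18 m²/day

At the plume center C_max = M/(n_e·A·√(4πDt)), so D = M²/(4πt·(n_e·A·C_max)²).
n_e·A·C_max = 0.29 × 280 × 0.00011 = 0.008932 kg/m.
D = 0.76²/(4π × 490 × 0.008932²) = 1.18 m²/day.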